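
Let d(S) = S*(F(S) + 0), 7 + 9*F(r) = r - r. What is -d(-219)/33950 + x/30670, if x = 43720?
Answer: 63388709/44624850 ≈ 1.4205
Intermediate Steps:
F(r) = -7/9 (F(r) = -7/9 + (r - r)/9 = -7/9 + (1/9)*0 = -7/9 + 0 = -7/9)
d(S) = -7*S/9 (d(S) = S*(-7/9 + 0) = S*(-7/9) = -7*S/9)
-d(-219)/33950 + x/30670 = -(-7)*(-219)/9/33950 + 43720/30670 = -1*511/3*(1/33950) + 43720*(1/30670) = -511/3*1/33950 + 4372/3067 = -73/14550 + 4372/3067 = 63388709/44624850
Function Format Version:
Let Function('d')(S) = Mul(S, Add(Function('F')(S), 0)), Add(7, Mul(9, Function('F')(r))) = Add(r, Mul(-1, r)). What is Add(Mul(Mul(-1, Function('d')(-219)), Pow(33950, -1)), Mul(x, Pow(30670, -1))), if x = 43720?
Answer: Rational(63388709, 44624850) ≈ 1.4205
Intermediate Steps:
Function('F')(r) = Rational(-7, 9) (Function('F')(r) = Add(Rational(-7, 9), Mul(Rational(1, 9), Add(r, Mul(-1, r)))) = Add(Rational(-7, 9), Mul(Rational(1, 9), 0)) = Add(Rational(-7, 9), 0) = Rational(-7, 9))
Function('d')(S) = Mul(Rational(-7, 9), S) (Function('d')(S) = Mul(S, Add(Rational(-7, 9), 0)) = Mul(S, Rational(-7, 9)) = Mul(Rational(-7, 9), S))
Add(Mul(Mul(-1, Function('d')(-219)), Pow(33950, -1)), Mul(x, Pow(30670, -1))) = Add(Mul(Mul(-1, Mul(Rational(-7, 9), -219)), Pow(33950, -1)), Mul(43720, Pow(30670, -1))) = Add(Mul(Mul(-1, Rational(511, 3)), Rational(1, 33950)), Mul(43720, Rational(1, 30670))) = Add(Mul(Rational(-511, 3), Rational(1, 33950)), Rational(4372, 3067)) = Add(Rational(-73, 14550), Rational(4372, 3067)) = Rational(63388709, 44624850)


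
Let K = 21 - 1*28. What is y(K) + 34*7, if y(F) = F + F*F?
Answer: 280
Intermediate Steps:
K = -7 (K = 21 - 28 = -7)
y(F) = F + F**2
y(K) + 34*7 = -7*(1 - 7) + 34*7 = -7*(-6) + 238 = 42 + 238 = 280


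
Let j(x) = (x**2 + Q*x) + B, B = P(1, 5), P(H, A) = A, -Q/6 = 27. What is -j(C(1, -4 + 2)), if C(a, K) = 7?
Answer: 1080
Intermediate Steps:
Q = -162 (Q = -6*27 = -162)
B = 5
j(x) = 5 + x**2 - 162*x (j(x) = (x**2 - 162*x) + 5 = 5 + x**2 - 162*x)
-j(C(1, -4 + 2)) = -(5 + 7**2 - 162*7) = -(5 + 49 - 1134) = -1*(-1080) = 1080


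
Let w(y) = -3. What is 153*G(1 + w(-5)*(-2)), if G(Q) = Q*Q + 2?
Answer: 7803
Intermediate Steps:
G(Q) = 2 + Q² (G(Q) = Q² + 2 = 2 + Q²)
153*G(1 + w(-5)*(-2)) = 153*(2 + (1 - 3*(-2))²) = 153*(2 + (1 + 6)²) = 153*(2 + 7²) = 153*(2 + 49) = 153*51 = 7803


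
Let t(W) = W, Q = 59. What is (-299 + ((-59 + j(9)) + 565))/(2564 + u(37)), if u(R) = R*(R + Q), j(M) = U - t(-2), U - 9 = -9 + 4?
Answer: 213/6116 ≈ 0.034827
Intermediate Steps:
U = 4 (U = 9 + (-9 + 4) = 9 - 5 = 4)
j(M) = 6 (j(M) = 4 - 1*(-2) = 4 + 2 = 6)
u(R) = R*(59 + R) (u(R) = R*(R + 59) = R*(59 + R))
(-299 + ((-59 + j(9)) + 565))/(2564 + u(37)) = (-299 + ((-59 + 6) + 565))/(2564 + 37*(59 + 37)) = (-299 + (-53 + 565))/(2564 + 37*96) = (-299 + 512)/(2564 + 3552) = 213/6116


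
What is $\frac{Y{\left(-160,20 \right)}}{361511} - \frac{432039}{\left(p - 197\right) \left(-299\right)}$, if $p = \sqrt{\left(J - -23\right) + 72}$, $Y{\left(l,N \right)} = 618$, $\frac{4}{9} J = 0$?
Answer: $- \frac{30761655982665}{4184665519346} - \frac{432039 \sqrt{95}}{11575486} \approx -7.7148$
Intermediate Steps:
$J = 0$ ($J = \frac{9}{4} \cdot 0 = 0$)
$p = \sqrt{95}$ ($p = \sqrt{\left(0 - -23\right) + 72} = \sqrt{\left(0 + 23\right) + 72} = \sqrt{23 + 72} = \sqrt{95} \approx 9.7468$)
$\frac{Y{\left(-160,20 \right)}}{361511} - \frac{432039}{\left(p - 197\right) \left(-299\right)} = \frac{618}{361511} - \frac{432039}{\left(\sqrt{95} - 197\right) \left(-299\right)} = 618 \cdot \frac{1}{361511} - \frac{432039}{\left(-197 + \sqrt{95}\right) \left(-299\right)} = \frac{618}{361511} - \frac{432039}{58903 - 299 \sqrt{95}}$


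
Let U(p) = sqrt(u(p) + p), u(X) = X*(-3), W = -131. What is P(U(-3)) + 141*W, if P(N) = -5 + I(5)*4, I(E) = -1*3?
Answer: -18488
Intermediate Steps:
I(E) = -3
u(X) = -3*X
U(p) = sqrt(2)*sqrt(-p) (U(p) = sqrt(-3*p + p) = sqrt(-2*p) = sqrt(2)*sqrt(-p))
P(N) = -17 (P(N) = -5 - 3*4 = -5 - 12 = -17)
P(U(-3)) + 141*W = -17 + 141*(-131) = -17 - 18471 = -18488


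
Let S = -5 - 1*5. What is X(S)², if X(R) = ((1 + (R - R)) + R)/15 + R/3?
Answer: 3481/225 ≈ 15.471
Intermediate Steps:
S = -10 (S = -5 - 5 = -10)
X(R) = 1/15 + 2*R/5 (X(R) = ((1 + 0) + R)*(1/15) + R*(⅓) = (1 + R)*(1/15) + R/3 = (1/15 + R/15) + R/3 = 1/15 + 2*R/5)
X(S)² = (1/15 + (⅖)*(-10))² = (1/15 - 4)² = (-59/15)² = 3481/225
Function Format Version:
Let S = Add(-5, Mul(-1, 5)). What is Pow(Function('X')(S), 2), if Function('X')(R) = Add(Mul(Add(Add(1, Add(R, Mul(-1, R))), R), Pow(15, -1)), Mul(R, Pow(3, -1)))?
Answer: Rational(3481, 225) ≈ 15.471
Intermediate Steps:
S = -10 (S = Add(-5, -5) = -10)
Function('X')(R) = Add(Rational(1, 15), Mul(Rational(2, 5), R)) (Function('X')(R) = Add(Mul(Add(Add(1, 0), R), Rational(1, 15)), Mul(R, Rational(1, 3))) = Add(Mul(Add(1, R), Rational(1, 15)), Mul(Rational(1, 3), R)) = Add(Add(Rational(1, 15), Mul(Rational(1, 15), R)), Mul(Rational(1, 3), R)) = Add(Rational(1, 15), Mul(Rational(2, 5), R)))
Pow(Function('X')(S), 2) = Pow(Add(Rational(1, 15), Mul(Rational(2, 5), -10)), 2) = Pow(Add(Rational(1, 15), -4), 2) = Pow(Rational(-59, 15), 2) = Rational(3481, 225)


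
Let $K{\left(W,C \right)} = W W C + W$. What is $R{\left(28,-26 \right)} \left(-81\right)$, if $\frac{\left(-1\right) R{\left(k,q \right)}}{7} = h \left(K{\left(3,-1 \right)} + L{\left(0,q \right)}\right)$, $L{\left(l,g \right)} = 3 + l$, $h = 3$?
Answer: $-5103$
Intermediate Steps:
$K{\left(W,C \right)} = W + C W^{2}$ ($K{\left(W,C \right)} = W^{2} C + W = C W^{2} + W = W + C W^{2}$)
$R{\left(k,q \right)} = 63$ ($R{\left(k,q \right)} = - 7 \cdot 3 \left(3 \left(1 - 3\right) + \left(3 + 0\right)\right) = - 7 \cdot 3 \left(3 \left(1 - 3\right) + 3\right) = - 7 \cdot 3 \left(3 \left(-2\right) + 3\right) = - 7 \cdot 3 \left(-6 + 3\right) = - 7 \cdot 3 \left(-3\right) = \left(-7\right) \left(-9\right) = 63$)
$R{\left(28,-26 \right)} \left(-81\right) = 63 \left(-81\right) = -5103$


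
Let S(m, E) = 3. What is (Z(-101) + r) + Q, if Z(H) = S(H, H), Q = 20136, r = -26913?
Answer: -6774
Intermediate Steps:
Z(H) = 3
(Z(-101) + r) + Q = (3 - 26913) + 20136 = -26910 + 20136 = -6774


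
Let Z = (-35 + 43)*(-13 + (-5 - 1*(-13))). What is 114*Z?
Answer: -4560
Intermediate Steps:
Z = -40 (Z = 8*(-13 + (-5 + 13)) = 8*(-13 + 8) = 8*(-5) = -40)
114*Z = 114*(-40) = -4560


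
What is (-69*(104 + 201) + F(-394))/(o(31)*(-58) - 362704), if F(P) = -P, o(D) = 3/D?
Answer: 640181/11243998 ≈ 0.056935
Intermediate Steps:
(-69*(104 + 201) + F(-394))/(o(31)*(-58) - 362704) = (-69*(104 + 201) - 1*(-394))/((3/31)*(-58) - 362704) = (-69*305 + 394)/((3*(1/31))*(-58) - 362704) = (-21045 + 394)/((3/31)*(-58) - 362704) = -20651/(-174/31 - 362704) = -20651/(-11243998/31) = -20651*(-31/11243998) = 640181/11243998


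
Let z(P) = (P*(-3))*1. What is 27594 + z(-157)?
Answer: 28065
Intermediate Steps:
z(P) = -3*P (z(P) = -3*P*1 = -3*P)
27594 + z(-157) = 27594 - 3*(-157) = 27594 + 471 = 28065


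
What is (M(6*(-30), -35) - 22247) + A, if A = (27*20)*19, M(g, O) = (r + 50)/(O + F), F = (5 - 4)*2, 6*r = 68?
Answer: -1186897/99 ≈ -11989.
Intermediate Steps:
r = 34/3 (r = (⅙)*68 = 34/3 ≈ 11.333)
F = 2 (F = 1*2 = 2)
M(g, O) = 184/(3*(2 + O)) (M(g, O) = (34/3 + 50)/(O + 2) = 184/(3*(2 + O)))
A = 10260 (A = 540*19 = 10260)
(M(6*(-30), -35) - 22247) + A = (184/(3*(2 - 35)) - 22247) + 10260 = ((184/3)/(-33) - 22247) + 10260 = ((184/3)*(-1/33) - 22247) + 10260 = (-184/99 - 22247) + 10260 = -2202637/99 + 10260 = -1186897/99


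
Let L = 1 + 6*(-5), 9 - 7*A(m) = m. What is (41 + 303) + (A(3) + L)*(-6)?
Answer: 3590/7 ≈ 512.86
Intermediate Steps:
A(m) = 9/7 - m/7
L = -29 (L = 1 - 30 = -29)
(41 + 303) + (A(3) + L)*(-6) = (41 + 303) + ((9/7 - 1/7*3) - 29)*(-6) = 344 + ((9/7 - 3/7) - 29)*(-6) = 344 + (6/7 - 29)*(-6) = 344 - 197/7*(-6) = 344 + 1182/7 = 3590/7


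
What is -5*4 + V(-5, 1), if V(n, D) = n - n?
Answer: -20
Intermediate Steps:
V(n, D) = 0
-5*4 + V(-5, 1) = -5*4 + 0 = -20 + 0 = -20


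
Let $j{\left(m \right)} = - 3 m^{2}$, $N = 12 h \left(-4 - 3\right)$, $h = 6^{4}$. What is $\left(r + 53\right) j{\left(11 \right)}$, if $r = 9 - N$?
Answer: $-39540138$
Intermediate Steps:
$h = 1296$
$N = -108864$ ($N = 12 \cdot 1296 \left(-4 - 3\right) = 12 \cdot 1296 \left(-7\right) = 12 \left(-9072\right) = -108864$)
$r = 108873$ ($r = 9 - -108864 = 9 + 108864 = 108873$)
$\left(r + 53\right) j{\left(11 \right)} = \left(108873 + 53\right) \left(- 3 \cdot 11^{2}\right) = 108926 \left(\left(-3\right) 121\right) = 108926 \left(-363\right) = -39540138$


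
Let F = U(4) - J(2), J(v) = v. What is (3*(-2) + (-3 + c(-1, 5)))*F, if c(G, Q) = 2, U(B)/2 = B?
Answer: -42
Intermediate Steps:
U(B) = 2*B
F = 6 (F = 2*4 - 1*2 = 8 - 2 = 6)
(3*(-2) + (-3 + c(-1, 5)))*F = (3*(-2) + (-3 + 2))*6 = (-6 - 1)*6 = -7*6 = -42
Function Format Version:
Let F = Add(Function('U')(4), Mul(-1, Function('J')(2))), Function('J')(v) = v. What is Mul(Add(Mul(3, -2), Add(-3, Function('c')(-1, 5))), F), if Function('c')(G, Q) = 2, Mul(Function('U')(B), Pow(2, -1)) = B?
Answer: -42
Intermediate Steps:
Function('U')(B) = Mul(2, B)
F = 6 (F = Add(Mul(2, 4), Mul(-1, 2)) = Add(8, -2) = 6)
Mul(Add(Mul(3, -2), Add(-3, Function('c')(-1, 5))), F) = Mul(Add(Mul(3, -2), Add(-3, 2)), 6) = Mul(Add(-6, -1), 6) = Mul(-7, 6) = -42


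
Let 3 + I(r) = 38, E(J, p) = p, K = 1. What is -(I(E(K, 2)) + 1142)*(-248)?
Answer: 291896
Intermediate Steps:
I(r) = 35 (I(r) = -3 + 38 = 35)
-(I(E(K, 2)) + 1142)*(-248) = -(35 + 1142)*(-248) = -1177*(-248) = -1*(-291896) = 291896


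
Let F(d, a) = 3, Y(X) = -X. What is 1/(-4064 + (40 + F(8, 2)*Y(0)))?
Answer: -1/4024 ≈ -0.00024851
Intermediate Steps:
1/(-4064 + (40 + F(8, 2)*Y(0))) = 1/(-4064 + (40 + 3*(-1*0))) = 1/(-4064 + (40 + 3*0)) = 1/(-4064 + (40 + 0)) = 1/(-4064 + 40) = 1/(-4024) = -1/4024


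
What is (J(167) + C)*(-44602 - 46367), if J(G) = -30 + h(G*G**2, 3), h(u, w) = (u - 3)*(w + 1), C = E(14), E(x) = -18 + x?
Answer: -1694734822014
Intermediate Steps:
C = -4 (C = -18 + 14 = -4)
h(u, w) = (1 + w)*(-3 + u) (h(u, w) = (-3 + u)*(1 + w) = (1 + w)*(-3 + u))
J(G) = -42 + 4*G**3 (J(G) = -30 + (-3 + G*G**2 - 3*3 + (G*G**2)*3) = -30 + (-3 + G**3 - 9 + G**3*3) = -30 + (-3 + G**3 - 9 + 3*G**3) = -30 + (-12 + 4*G**3) = -42 + 4*G**3)
(J(167) + C)*(-44602 - 46367) = ((-42 + 4*167**3) - 4)*(-44602 - 46367) = ((-42 + 4*4657463) - 4)*(-90969) = ((-42 + 18629852) - 4)*(-90969) = (18629810 - 4)*(-90969) = 18629806*(-90969) = -1694734822014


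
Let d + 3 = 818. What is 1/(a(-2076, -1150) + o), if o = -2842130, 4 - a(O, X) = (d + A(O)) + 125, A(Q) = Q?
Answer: -1/2840990 ≈ -3.5199e-7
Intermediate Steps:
d = 815 (d = -3 + 818 = 815)
a(O, X) = -936 - O (a(O, X) = 4 - ((815 + O) + 125) = 4 - (940 + O) = 4 + (-940 - O) = -936 - O)
1/(a(-2076, -1150) + o) = 1/((-936 - 1*(-2076)) - 2842130) = 1/((-936 + 2076) - 2842130) = 1/(1140 - 2842130) = 1/(-2840990) = -1/2840990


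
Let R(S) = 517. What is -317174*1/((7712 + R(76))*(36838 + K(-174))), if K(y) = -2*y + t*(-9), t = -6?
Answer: -12199/11786460 ≈ -0.0010350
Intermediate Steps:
K(y) = 54 - 2*y (K(y) = -2*y - 6*(-9) = -2*y + 54 = 54 - 2*y)
-317174*1/((7712 + R(76))*(36838 + K(-174))) = -317174*1/((7712 + 517)*(36838 + (54 - 2*(-174)))) = -317174*1/(8229*(36838 + (54 + 348))) = -317174*1/(8229*(36838 + 402)) = -317174/(8229*37240) = -317174/306447960 = -317174*1/306447960 = -12199/11786460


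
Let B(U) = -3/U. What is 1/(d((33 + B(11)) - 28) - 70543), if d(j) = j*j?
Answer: -121/8532999 ≈ -1.4180e-5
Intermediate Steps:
d(j) = j²
1/(d((33 + B(11)) - 28) - 70543) = 1/(((33 - 3/11) - 28)² - 70543) = 1/((360/11 - 28)² - 70543) = 1/((52/11)² - 70543) = 1/(2704/121 - 70543) = 1/(-8532999/121) = -121/8532999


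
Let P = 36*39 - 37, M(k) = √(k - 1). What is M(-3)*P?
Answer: 2734*I ≈ 2734.0*I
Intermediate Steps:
M(k) = √(-1 + k)
P = 1367 (P = 1404 - 37 = 1367)
M(-3)*P = √(-1 - 3)*1367 = √(-4)*1367 = (2*I)*1367 = 2734*I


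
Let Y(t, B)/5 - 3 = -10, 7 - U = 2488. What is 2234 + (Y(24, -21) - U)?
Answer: 4680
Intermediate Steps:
U = -2481 (U = 7 - 1*2488 = 7 - 2488 = -2481)
Y(t, B) = -35 (Y(t, B) = 15 + 5*(-10) = 15 - 50 = -35)
2234 + (Y(24, -21) - U) = 2234 + (-35 - 1*(-2481)) = 2234 + (-35 + 2481) = 2234 + 2446 = 4680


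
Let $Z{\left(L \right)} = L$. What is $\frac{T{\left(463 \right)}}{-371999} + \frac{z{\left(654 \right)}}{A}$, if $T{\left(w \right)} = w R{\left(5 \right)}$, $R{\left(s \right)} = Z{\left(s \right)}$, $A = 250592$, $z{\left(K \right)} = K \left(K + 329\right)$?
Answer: $\frac{119285670319}{46609986704} \approx 2.5592$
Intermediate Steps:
$z{\left(K \right)} = K \left(329 + K\right)$
$R{\left(s \right)} = s$
$T{\left(w \right)} = 5 w$ ($T{\left(w \right)} = w 5 = 5 w$)
$\frac{T{\left(463 \right)}}{-371999} + \frac{z{\left(654 \right)}}{A} = \frac{5 \cdot 463}{-371999} + \frac{654 \left(329 + 654\right)}{250592} = 2315 \left(- \frac{1}{371999}\right) + 654 \cdot 983 \cdot \frac{1}{250592} = - \frac{2315}{371999} + 642882 \cdot \frac{1}{250592} = - \frac{2315}{371999} + \frac{321441}{125296} = \frac{119285670319}{46609986704}$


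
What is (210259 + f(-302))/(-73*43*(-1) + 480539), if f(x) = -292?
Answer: 69989/161226 ≈ 0.43410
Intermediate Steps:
(210259 + f(-302))/(-73*43*(-1) + 480539) = (210259 - 292)/(-73*43*(-1) + 480539) = 209967/(-3139*(-1) + 480539) = 209967/(3139 + 480539) = 209967/483678 = 209967*(1/483678) = 69989/161226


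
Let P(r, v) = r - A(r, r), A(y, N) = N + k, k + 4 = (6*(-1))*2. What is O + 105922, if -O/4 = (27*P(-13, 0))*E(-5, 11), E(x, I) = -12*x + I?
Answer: -16766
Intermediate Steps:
k = -16 (k = -4 + (6*(-1))*2 = -4 - 6*2 = -4 - 12 = -16)
A(y, N) = -16 + N (A(y, N) = N - 16 = -16 + N)
E(x, I) = I - 12*x
P(r, v) = 16 (P(r, v) = r - (-16 + r) = r + (16 - r) = 16)
O = -122688 (O = -4*27*16*(11 - 12*(-5)) = -1728*(11 + 60) = -1728*71 = -4*30672 = -122688)
O + 105922 = -122688 + 105922 = -16766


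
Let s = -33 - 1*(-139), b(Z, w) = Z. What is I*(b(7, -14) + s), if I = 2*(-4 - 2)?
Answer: -1356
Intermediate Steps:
s = 106 (s = -33 + 139 = 106)
I = -12 (I = 2*(-6) = -12)
I*(b(7, -14) + s) = -12*(7 + 106) = -12*113 = -1356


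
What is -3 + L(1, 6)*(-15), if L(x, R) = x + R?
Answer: -108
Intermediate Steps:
L(x, R) = R + x
-3 + L(1, 6)*(-15) = -3 + (6 + 1)*(-15) = -3 + 7*(-15) = -3 - 105 = -108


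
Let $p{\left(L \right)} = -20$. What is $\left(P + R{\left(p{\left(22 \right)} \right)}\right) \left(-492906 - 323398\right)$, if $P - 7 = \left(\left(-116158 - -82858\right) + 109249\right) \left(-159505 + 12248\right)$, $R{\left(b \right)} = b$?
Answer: $9129561817955424$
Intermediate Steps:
$P = -11184021886$ ($P = 7 + \left(\left(-116158 - -82858\right) + 109249\right) \left(-159505 + 12248\right) = 7 + \left(\left(-116158 + 82858\right) + 109249\right) \left(-147257\right) = 7 + \left(-33300 + 109249\right) \left(-147257\right) = 7 + 75949 \left(-147257\right) = 7 - 11184021893 = -11184021886$)
$\left(P + R{\left(p{\left(22 \right)} \right)}\right) \left(-492906 - 323398\right) = \left(-11184021886 - 20\right) \left(-492906 - 323398\right) = \left(-11184021906\right) \left(-816304\right) = 9129561817955424$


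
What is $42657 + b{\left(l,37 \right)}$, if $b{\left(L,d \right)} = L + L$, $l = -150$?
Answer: $42357$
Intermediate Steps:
$b{\left(L,d \right)} = 2 L$
$42657 + b{\left(l,37 \right)} = 42657 + 2 \left(-150\right) = 42657 - 300 = 42357$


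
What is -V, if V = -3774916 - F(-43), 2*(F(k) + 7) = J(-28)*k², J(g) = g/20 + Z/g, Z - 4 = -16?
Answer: 132090382/35 ≈ 3.7740e+6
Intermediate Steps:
Z = -12 (Z = 4 - 16 = -12)
J(g) = -12/g + g/20 (J(g) = g/20 - 12/g = -12/g + g/20)
F(k) = -7 - 17*k²/35 (F(k) = -7 + ((-12/(-28) + (1/20)*(-28))*k²)/2 = -7 + ((-12*(-1/28) - 7/5)*k²)/2 = -7 + ((3/7 - 7/5)*k²)/2 = -7 + (-34*k²/35)/2 = -7 - 17*k²/35)
V = -132090382/35 (V = -3774916 - (-7 - 17/35*(-43)²) = -3774916 - (-7 - 17/35*1849) = -3774916 - (-7 - 31433/35) = -3774916 - 1*(-31678/35) = -3774916 + 31678/35 = -132090382/35 ≈ -3.7740e+6)
-V = -1*(-132090382/35) = 132090382/35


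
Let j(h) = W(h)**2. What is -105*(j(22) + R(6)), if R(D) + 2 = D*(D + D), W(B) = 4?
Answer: -9030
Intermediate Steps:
j(h) = 16 (j(h) = 4**2 = 16)
R(D) = -2 + 2*D**2 (R(D) = -2 + D*(D + D) = -2 + D*(2*D) = -2 + 2*D**2)
-105*(j(22) + R(6)) = -105*(16 + (-2 + 2*6**2)) = -105*(16 + (-2 + 2*36)) = -105*(16 + (-2 + 72)) = -105*(16 + 70) = -105*86 = -9030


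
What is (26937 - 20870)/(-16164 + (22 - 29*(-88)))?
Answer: -6067/13590 ≈ -0.44643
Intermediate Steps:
(26937 - 20870)/(-16164 + (22 - 29*(-88))) = 6067/(-16164 + (22 + 2552)) = 6067/(-16164 + 2574) = 6067/(-13590) = 6067*(-1/13590) = -6067/13590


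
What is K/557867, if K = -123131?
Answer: -123131/557867 ≈ -0.22072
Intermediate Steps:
K/557867 = -123131/557867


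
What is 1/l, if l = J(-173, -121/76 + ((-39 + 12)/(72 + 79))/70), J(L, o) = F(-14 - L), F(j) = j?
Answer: 1/159 ≈ 0.0062893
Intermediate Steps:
J(L, o) = -14 - L
l = 159 (l = -14 - 1*(-173) = -14 + 173 = 159)
1/l = 1/159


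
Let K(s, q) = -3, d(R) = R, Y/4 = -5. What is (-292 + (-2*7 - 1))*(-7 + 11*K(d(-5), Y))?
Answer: 12280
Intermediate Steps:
Y = -20 (Y = 4*(-5) = -20)
(-292 + (-2*7 - 1))*(-7 + 11*K(d(-5), Y)) = (-292 + (-2*7 - 1))*(-7 + 11*(-3)) = (-292 + (-14 - 1))*(-7 - 33) = (-292 - 15)*(-40) = -307*(-40) = 12280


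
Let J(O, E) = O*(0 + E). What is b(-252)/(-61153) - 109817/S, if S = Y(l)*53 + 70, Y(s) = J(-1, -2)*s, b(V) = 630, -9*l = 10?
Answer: 60440480109/26295790 ≈ 2298.5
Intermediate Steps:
l = -10/9 (l = -1/9*10 = -10/9 ≈ -1.1111)
J(O, E) = E*O (J(O, E) = O*E = E*O)
Y(s) = 2*s (Y(s) = (-2*(-1))*s = 2*s)
S = -430/9 (S = (2*(-10/9))*53 + 70 = -20/9*53 + 70 = -1060/9 + 70 = -430/9 ≈ -47.778)
b(-252)/(-61153) - 109817/S = 630/(-61153) - 109817/(-430/9) = 630*(-1/61153) - 109817*(-9/430) = -630/61153 + 988353/430 = 60440480109/26295790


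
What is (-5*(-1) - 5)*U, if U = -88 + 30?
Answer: 0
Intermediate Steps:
U = -58
(-5*(-1) - 5)*U = (-5*(-1) - 5)*(-58) = (5 - 5)*(-58) = 0*(-58) = 0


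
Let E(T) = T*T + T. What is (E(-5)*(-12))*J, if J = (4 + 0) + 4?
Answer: -1920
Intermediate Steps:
E(T) = T + T² (E(T) = T² + T = T + T²)
J = 8 (J = 4 + 4 = 8)
(E(-5)*(-12))*J = (-5*(1 - 5)*(-12))*8 = (-5*(-4)*(-12))*8 = (20*(-12))*8 = -240*8 = -1920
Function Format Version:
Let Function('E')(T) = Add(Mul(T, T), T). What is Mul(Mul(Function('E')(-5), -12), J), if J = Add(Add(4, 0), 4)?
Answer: -1920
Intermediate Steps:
Function('E')(T) = Add(T, Pow(T, 2)) (Function('E')(T) = Add(Pow(T, 2), T) = Add(T, Pow(T, 2)))
J = 8 (J = Add(4, 4) = 8)
Mul(Mul(Function('E')(-5), -12), J) = Mul(Mul(Mul(-5, Add(1, -5)), -12), 8) = Mul(Mul(Mul(-5, -4), -12), 8) = Mul(Mul(20, -12), 8) = Mul(-240, 8) = -1920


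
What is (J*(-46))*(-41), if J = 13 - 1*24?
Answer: -20746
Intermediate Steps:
J = -11 (J = 13 - 24 = -11)
(J*(-46))*(-41) = -11*(-46)*(-41) = 506*(-41) = -20746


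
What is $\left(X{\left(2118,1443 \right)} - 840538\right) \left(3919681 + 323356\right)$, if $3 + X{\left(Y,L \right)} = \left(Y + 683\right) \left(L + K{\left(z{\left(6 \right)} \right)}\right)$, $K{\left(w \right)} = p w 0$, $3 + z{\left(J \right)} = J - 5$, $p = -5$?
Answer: $13583242834174$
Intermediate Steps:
$z{\left(J \right)} = -8 + J$ ($z{\left(J \right)} = -3 + \left(J - 5\right) = -3 + \left(-5 + J\right) = -8 + J$)
$K{\left(w \right)} = 0$ ($K{\left(w \right)} = - 5 w 0 = 0$)
$X{\left(Y,L \right)} = -3 + L \left(683 + Y\right)$ ($X{\left(Y,L \right)} = -3 + \left(Y + 683\right) \left(L + 0\right) = -3 + \left(683 + Y\right) L = -3 + L \left(683 + Y\right)$)
$\left(X{\left(2118,1443 \right)} - 840538\right) \left(3919681 + 323356\right) = \left(\left(-3 + 683 \cdot 1443 + 1443 \cdot 2118\right) - 840538\right) \left(3919681 + 323356\right) = \left(\left(-3 + 985569 + 3056274\right) - 840538\right) 4243037 = \left(4041840 - 840538\right) 4243037 = 3201302 \cdot 4243037 = 13583242834174$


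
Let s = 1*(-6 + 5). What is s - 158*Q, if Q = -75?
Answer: 11849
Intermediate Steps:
s = -1 (s = 1*(-1) = -1)
s - 158*Q = -1 - 158*(-75) = -1 + 11850 = 11849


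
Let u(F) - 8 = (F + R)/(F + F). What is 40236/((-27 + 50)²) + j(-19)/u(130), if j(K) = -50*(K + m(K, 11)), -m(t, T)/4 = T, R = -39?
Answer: 40046412/88343 ≈ 453.31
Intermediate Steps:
m(t, T) = -4*T
u(F) = 8 + (-39 + F)/(2*F) (u(F) = 8 + (F - 39)/(F + F) = 8 + (-39 + F)/((2*F)) = 8 + (-39 + F)*(1/(2*F)) = 8 + (-39 + F)/(2*F))
j(K) = 2200 - 50*K (j(K) = -50*(K - 4*11) = -50*(K - 44) = -50*(-44 + K) = 2200 - 50*K)
40236/((-27 + 50)²) + j(-19)/u(130) = 40236/((-27 + 50)²) + (2200 - 50*(-19))/(((½)*(-39 + 17*130)/130)) = 40236/(23²) + (2200 + 950)/(((½)*(1/130)*(-39 + 2210))) = 40236/529 + 3150/(((½)*(1/130)*2171)) = 40236*(1/529) + 3150/(167/20) = 40236/529 + 3150*(20/167) = 40236/529 + 63000/167 = 40046412/88343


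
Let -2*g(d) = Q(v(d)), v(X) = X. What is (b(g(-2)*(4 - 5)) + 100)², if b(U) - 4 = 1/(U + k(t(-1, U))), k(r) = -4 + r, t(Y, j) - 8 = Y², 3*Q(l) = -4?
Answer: 1836025/169 ≈ 10864.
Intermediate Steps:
Q(l) = -4/3 (Q(l) = (⅓)*(-4) = -4/3)
g(d) = ⅔ (g(d) = -½*(-4/3) = ⅔)
t(Y, j) = 8 + Y²
b(U) = 4 + 1/(5 + U) (b(U) = 4 + 1/(U + (-4 + (8 + (-1)²))) = 4 + 1/(U + (-4 + (8 + 1))) = 4 + 1/(U + (-4 + 9)) = 4 + 1/(U + 5) = 4 + 1/(5 + U))
(b(g(-2)*(4 - 5)) + 100)² = ((21 + 4*(2*(4 - 5)/3))/(5 + 2*(4 - 5)/3) + 100)² = ((21 + 4*((⅔)*(-1)))/(5 + (⅔)*(-1)) + 100)² = ((21 + 4*(-⅔))/(5 - ⅔) + 100)² = ((21 - 8/3)/(13/3) + 100)² = ((3/13)*(55/3) + 100)² = (55/13 + 100)² = (1355/13)² = 1836025/169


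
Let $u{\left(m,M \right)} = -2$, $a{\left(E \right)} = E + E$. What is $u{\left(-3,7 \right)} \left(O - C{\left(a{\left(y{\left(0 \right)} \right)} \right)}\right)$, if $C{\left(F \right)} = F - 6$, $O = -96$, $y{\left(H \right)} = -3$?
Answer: $168$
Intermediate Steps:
$a{\left(E \right)} = 2 E$
$C{\left(F \right)} = -6 + F$ ($C{\left(F \right)} = F - 6 = -6 + F$)
$u{\left(-3,7 \right)} \left(O - C{\left(a{\left(y{\left(0 \right)} \right)} \right)}\right) = - 2 \left(-96 - \left(-6 + 2 \left(-3\right)\right)\right) = - 2 \left(-96 - \left(-6 - 6\right)\right) = - 2 \left(-96 - -12\right) = - 2 \left(-96 + 12\right) = \left(-2\right) \left(-84\right) = 168$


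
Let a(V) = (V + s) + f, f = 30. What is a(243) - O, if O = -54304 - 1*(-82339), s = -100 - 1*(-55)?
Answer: -27807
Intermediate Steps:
s = -45 (s = -100 + 55 = -45)
O = 28035 (O = -54304 + 82339 = 28035)
a(V) = -15 + V (a(V) = (V - 45) + 30 = (-45 + V) + 30 = -15 + V)
a(243) - O = (-15 + 243) - 1*28035 = 228 - 28035 = -27807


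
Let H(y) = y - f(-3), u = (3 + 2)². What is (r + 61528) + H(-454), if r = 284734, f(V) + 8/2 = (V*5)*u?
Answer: 346187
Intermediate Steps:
u = 25 (u = 5² = 25)
f(V) = -4 + 125*V (f(V) = -4 + (V*5)*25 = -4 + (5*V)*25 = -4 + 125*V)
H(y) = 379 + y (H(y) = y - (-4 + 125*(-3)) = y - (-4 - 375) = y - 1*(-379) = y + 379 = 379 + y)
(r + 61528) + H(-454) = (284734 + 61528) + (379 - 454) = 346262 - 75 = 346187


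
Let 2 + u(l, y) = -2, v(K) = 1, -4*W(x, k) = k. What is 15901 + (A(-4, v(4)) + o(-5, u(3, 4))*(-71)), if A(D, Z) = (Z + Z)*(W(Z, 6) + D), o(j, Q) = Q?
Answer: 16174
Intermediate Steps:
W(x, k) = -k/4
u(l, y) = -4 (u(l, y) = -2 - 2 = -4)
A(D, Z) = 2*Z*(-3/2 + D) (A(D, Z) = (Z + Z)*(-¼*6 + D) = (2*Z)*(-3/2 + D) = 2*Z*(-3/2 + D))
15901 + (A(-4, v(4)) + o(-5, u(3, 4))*(-71)) = 15901 + (1*(-3 + 2*(-4)) - 4*(-71)) = 15901 + (1*(-3 - 8) + 284) = 15901 + (1*(-11) + 284) = 15901 + (-11 + 284) = 15901 + 273 = 16174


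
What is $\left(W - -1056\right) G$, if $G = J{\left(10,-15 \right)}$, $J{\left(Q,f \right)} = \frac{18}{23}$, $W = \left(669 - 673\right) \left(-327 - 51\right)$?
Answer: $\frac{46224}{23} \approx 2009.7$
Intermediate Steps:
$W = 1512$ ($W = \left(-4\right) \left(-378\right) = 1512$)
$J{\left(Q,f \right)} = \frac{18}{23}$ ($J{\left(Q,f \right)} = 18 \cdot \frac{1}{23} = \frac{18}{23}$)
$G = \frac{18}{23} \approx 0.78261$
$\left(W - -1056\right) G = \left(1512 - -1056\right) \frac{18}{23} = \left(1512 + 1056\right) \frac{18}{23} = 2568 \cdot \frac{18}{23} = \frac{46224}{23}$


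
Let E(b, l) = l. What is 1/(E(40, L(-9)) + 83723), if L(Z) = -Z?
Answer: 1/83732 ≈ 1.1943e-5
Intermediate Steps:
1/(E(40, L(-9)) + 83723) = 1/(-1*(-9) + 83723) = 1/(9 + 83723) = 1/83732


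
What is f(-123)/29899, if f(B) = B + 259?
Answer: 136/29899 ≈ 0.0045486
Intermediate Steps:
f(B) = 259 + B
f(-123)/29899 = (259 - 123)/29899 = 136*(1/29899) = 136/29899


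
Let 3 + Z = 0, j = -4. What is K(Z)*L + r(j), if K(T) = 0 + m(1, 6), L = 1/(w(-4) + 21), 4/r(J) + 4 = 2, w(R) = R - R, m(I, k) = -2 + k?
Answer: -38/21 ≈ -1.8095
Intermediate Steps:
Z = -3 (Z = -3 + 0 = -3)
w(R) = 0
r(J) = -2 (r(J) = 4/(-4 + 2) = 4/(-2) = 4*(-1/2) = -2)
L = 1/21 (L = 1/(0 + 21) = 1/21 ≈ 0.047619)
K(T) = 4 (K(T) = 0 + (-2 + 6) = 0 + 4 = 4)
K(Z)*L + r(j) = 4*(1/21) - 2 = 4/21 - 2 = -38/21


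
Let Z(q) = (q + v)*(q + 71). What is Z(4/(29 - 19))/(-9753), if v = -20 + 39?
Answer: -11543/81275 ≈ -0.14202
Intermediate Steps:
v = 19
Z(q) = (19 + q)*(71 + q) (Z(q) = (q + 19)*(q + 71) = (19 + q)*(71 + q))
Z(4/(29 - 19))/(-9753) = (1349 + (4/(29 - 19))² + 90*(4/(29 - 19)))/(-9753) = (1349 + (4/10)² + 90*(4/10))*(-1/9753) = (1349 + (4*(⅒))² + 90*(4*(⅒)))*(-1/9753) = (1349 + (⅖)² + 90*(⅖))*(-1/9753) = (1349 + 4/25 + 36)*(-1/9753) = (34629/25)*(-1/9753) = -11543/81275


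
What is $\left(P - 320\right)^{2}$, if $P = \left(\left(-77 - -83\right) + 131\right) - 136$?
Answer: $101761$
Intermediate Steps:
$P = 1$ ($P = \left(\left(-77 + 83\right) + 131\right) - 136 = \left(6 + 131\right) - 136 = 137 - 136 = 1$)
$\left(P - 320\right)^{2} = \left(1 - 320\right)^{2} = \left(-319\right)^{2} = 101761$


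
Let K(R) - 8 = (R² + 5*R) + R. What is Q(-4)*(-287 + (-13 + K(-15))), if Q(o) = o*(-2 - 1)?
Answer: -1884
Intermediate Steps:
K(R) = 8 + R² + 6*R (K(R) = 8 + ((R² + 5*R) + R) = 8 + (R² + 6*R) = 8 + R² + 6*R)
Q(o) = -3*o (Q(o) = o*(-3) = -3*o)
Q(-4)*(-287 + (-13 + K(-15))) = (-3*(-4))*(-287 + (-13 + (8 + (-15)² + 6*(-15)))) = 12*(-287 + (-13 + (8 + 225 - 90))) = 12*(-287 + (-13 + 143)) = 12*(-287 + 130) = 12*(-157) = -1884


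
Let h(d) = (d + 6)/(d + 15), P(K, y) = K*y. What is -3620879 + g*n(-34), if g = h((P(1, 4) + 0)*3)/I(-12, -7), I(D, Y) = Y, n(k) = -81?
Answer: -25346099/7 ≈ -3.6209e+6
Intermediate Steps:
h(d) = (6 + d)/(15 + d)
g = -2/21 (g = ((6 + (1*4 + 0)*3)/(15 + (1*4 + 0)*3))/(-7) = ((6 + (4 + 0)*3)/(15 + (4 + 0)*3))*(-⅐) = ((6 + 4*3)/(15 + 4*3))*(-⅐) = ((6 + 12)/(15 + 12))*(-⅐) = (18/27)*(-⅐) = ((1/27)*18)*(-⅐) = (⅔)*(-⅐) = -2/21 ≈ -0.095238)
-3620879 + g*n(-34) = -3620879 - 2/21*(-81) = -3620879 + 54/7 = -25346099/7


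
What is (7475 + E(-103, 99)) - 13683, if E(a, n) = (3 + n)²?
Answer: 4196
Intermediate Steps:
(7475 + E(-103, 99)) - 13683 = (7475 + (3 + 99)²) - 13683 = (7475 + 102²) - 13683 = (7475 + 10404) - 13683 = 17879 - 13683 = 4196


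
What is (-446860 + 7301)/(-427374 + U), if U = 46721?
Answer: 439559/380653 ≈ 1.1547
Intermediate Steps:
(-446860 + 7301)/(-427374 + U) = (-446860 + 7301)/(-427374 + 46721) = -439559/(-380653) = -439559*(-1/380653) = 439559/380653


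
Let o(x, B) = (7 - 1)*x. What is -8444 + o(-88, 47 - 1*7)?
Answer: -8972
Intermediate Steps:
o(x, B) = 6*x
-8444 + o(-88, 47 - 1*7) = -8444 + 6*(-88) = -8444 - 528 = -8972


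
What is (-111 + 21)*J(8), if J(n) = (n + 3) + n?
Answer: -1710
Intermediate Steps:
J(n) = 3 + 2*n (J(n) = (3 + n) + n = 3 + 2*n)
(-111 + 21)*J(8) = (-111 + 21)*(3 + 2*8) = -90*(3 + 16) = -90*19 = -1710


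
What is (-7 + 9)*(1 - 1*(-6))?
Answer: 14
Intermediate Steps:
(-7 + 9)*(1 - 1*(-6)) = 2*(1 + 6) = 2*7 = 14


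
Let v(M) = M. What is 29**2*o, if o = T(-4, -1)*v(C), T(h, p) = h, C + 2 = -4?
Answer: 20184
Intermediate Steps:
C = -6 (C = -2 - 4 = -6)
o = 24 (o = -4*(-6) = 24)
29**2*o = 29**2*24 = 841*24 = 20184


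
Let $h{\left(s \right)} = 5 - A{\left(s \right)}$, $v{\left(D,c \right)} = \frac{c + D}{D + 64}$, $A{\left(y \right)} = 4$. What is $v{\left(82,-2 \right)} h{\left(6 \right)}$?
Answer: $\frac{40}{73} \approx 0.54795$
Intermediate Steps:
$v{\left(D,c \right)} = \frac{D + c}{64 + D}$
$h{\left(s \right)} = 1$ ($h{\left(s \right)} = 5 - 4 = 1$)
$v{\left(82,-2 \right)} h{\left(6 \right)} = \frac{82 - 2}{64 + 82} \cdot 1 = \frac{1}{146} \cdot 80 \cdot 1 = \frac{40}{73} \cdot 1 = \frac{40}{73}$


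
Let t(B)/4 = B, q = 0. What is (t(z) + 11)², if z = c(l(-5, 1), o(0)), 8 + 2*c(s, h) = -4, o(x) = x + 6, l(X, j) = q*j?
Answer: 169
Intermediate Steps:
l(X, j) = 0 (l(X, j) = 0*j = 0)
o(x) = 6 + x
c(s, h) = -6 (c(s, h) = -4 + (½)*(-4) = -4 - 2 = -6)
z = -6
t(B) = 4*B
(t(z) + 11)² = (4*(-6) + 11)² = (-24 + 11)² = (-13)² = 169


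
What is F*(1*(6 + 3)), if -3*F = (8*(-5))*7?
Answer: 840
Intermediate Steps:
F = 280/3 (F = -8*(-5)*7/3 = -(-40)*7/3 = -1/3*(-280) = 280/3 ≈ 93.333)
F*(1*(6 + 3)) = 280*(1*(6 + 3))/3 = 280*(1*9)/3 = (280/3)*9 = 840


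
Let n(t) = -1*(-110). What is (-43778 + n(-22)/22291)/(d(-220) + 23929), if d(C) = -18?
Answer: -975855288/533000101 ≈ -1.8309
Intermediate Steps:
n(t) = 110
(-43778 + n(-22)/22291)/(d(-220) + 23929) = (-43778 + 110/22291)/(-18 + 23929) = (-43778 + 110*(1/22291))/23911 = (-43778 + 110/22291)*(1/23911) = -975855288/22291*1/23911 = -975855288/533000101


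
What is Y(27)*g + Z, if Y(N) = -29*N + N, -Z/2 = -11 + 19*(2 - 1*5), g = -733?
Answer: 554284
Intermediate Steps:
Z = 136 (Z = -2*(-11 + 19*(2 - 1*5)) = -2*(-11 + 19*(2 - 5)) = -2*(-11 + 19*(-3)) = -2*(-11 - 57) = -2*(-68) = 136)
Y(N) = -28*N
Y(27)*g + Z = -28*27*(-733) + 136 = -756*(-733) + 136 = 554148 + 136 = 554284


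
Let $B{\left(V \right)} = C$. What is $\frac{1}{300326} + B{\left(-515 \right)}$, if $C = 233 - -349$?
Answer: $\frac{174789733}{300326} \approx 582.0$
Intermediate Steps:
$C = 582$ ($C = 233 + 349 = 582$)
$B{\left(V \right)} = 582$
$\frac{1}{300326} + B{\left(-515 \right)} = \frac{1}{300326} + 582 = \frac{174789733}{300326}$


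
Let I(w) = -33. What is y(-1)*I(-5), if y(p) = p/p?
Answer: -33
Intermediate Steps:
y(p) = 1
y(-1)*I(-5) = 1*(-33) = -33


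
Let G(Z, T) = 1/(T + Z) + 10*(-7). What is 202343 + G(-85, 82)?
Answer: 606818/3 ≈ 2.0227e+5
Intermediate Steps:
G(Z, T) = -70 + 1/(T + Z) (G(Z, T) = 1/(T + Z) - 70 = -70 + 1/(T + Z))
202343 + G(-85, 82) = 202343 + (1 - 70*82 - 70*(-85))/(82 - 85) = 202343 + (1 - 5740 + 5950)/(-3) = 202343 - ⅓*211 = 202343 - 211/3 = 606818/3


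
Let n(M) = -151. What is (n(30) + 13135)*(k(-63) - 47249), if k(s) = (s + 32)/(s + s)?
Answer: -12883034252/21 ≈ -6.1348e+8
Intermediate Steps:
k(s) = (32 + s)/(2*s) (k(s) = (32 + s)/((2*s)) = (32 + s)*(1/(2*s)) = (32 + s)/(2*s))
(n(30) + 13135)*(k(-63) - 47249) = (-151 + 13135)*((1/2)*(32 - 63)/(-63) - 47249) = 12984*((1/2)*(-1/63)*(-31) - 47249) = 12984*(31/126 - 47249) = 12984*(-5953343/126) = -12883034252/21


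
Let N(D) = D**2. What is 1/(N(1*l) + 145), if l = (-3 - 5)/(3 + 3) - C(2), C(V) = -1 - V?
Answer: 9/1330 ≈ 0.0067669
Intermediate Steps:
l = 5/3 (l = (-3 - 5)/(3 + 3) - (-1 - 1*2) = -8/6 - (-1 - 2) = -8*1/6 - 1*(-3) = -4/3 + 3 = 5/3 ≈ 1.6667)
1/(N(1*l) + 145) = 1/((1*(5/3))**2 + 145) = 1/((5/3)**2 + 145) = 1/(25/9 + 145) = 1/(1330/9) = 9/1330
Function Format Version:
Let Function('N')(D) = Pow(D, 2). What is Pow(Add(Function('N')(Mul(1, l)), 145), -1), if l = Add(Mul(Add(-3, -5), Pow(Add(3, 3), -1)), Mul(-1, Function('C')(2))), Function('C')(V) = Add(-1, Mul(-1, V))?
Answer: Rational(9, 1330) ≈ 0.0067669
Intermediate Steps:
l = Rational(5, 3) (l = Add(Mul(Add(-3, -5), Pow(Add(3, 3), -1)), Mul(-1, Add(-1, Mul(-1, 2)))) = Add(Mul(-8, Pow(6, -1)), Mul(-1, Add(-1, -2))) = Add(Mul(-8, Rational(1, 6)), Mul(-1, -3)) = Add(Rational(-4, 3), 3) = Rational(5, 3) ≈ 1.6667)
Pow(Add(Function('N')(Mul(1, l)), 145), -1) = Pow(Add(Pow(Mul(1, Rational(5, 3)), 2), 145), -1) = Pow(Add(Pow(Rational(5, 3), 2), 145), -1) = Pow(Add(Rational(25, 9), 145), -1) = Pow(Rational(1330, 9), -1) = Rational(9, 1330)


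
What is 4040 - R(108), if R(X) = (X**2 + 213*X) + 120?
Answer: -30748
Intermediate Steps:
R(X) = 120 + X**2 + 213*X
4040 - R(108) = 4040 - (120 + 108**2 + 213*108) = 4040 - (120 + 11664 + 23004) = 4040 - 1*34788 = 4040 - 34788 = -30748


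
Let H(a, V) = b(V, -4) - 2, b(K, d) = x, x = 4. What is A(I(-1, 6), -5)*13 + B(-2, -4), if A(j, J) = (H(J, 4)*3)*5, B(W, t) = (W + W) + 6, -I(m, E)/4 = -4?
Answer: 392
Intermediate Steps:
I(m, E) = 16 (I(m, E) = -4*(-4) = 16)
b(K, d) = 4
B(W, t) = 6 + 2*W (B(W, t) = 2*W + 6 = 6 + 2*W)
H(a, V) = 2 (H(a, V) = 4 - 2 = 2)
A(j, J) = 30 (A(j, J) = (2*3)*5 = 6*5 = 30)
A(I(-1, 6), -5)*13 + B(-2, -4) = 30*13 + (6 + 2*(-2)) = 390 + (6 - 4) = 390 + 2 = 392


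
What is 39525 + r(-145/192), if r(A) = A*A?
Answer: 1457070625/36864 ≈ 39526.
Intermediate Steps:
r(A) = A²
39525 + r(-145/192) = 39525 + (-145/192)² = 39525 + 21025/36864 = 1457070625/36864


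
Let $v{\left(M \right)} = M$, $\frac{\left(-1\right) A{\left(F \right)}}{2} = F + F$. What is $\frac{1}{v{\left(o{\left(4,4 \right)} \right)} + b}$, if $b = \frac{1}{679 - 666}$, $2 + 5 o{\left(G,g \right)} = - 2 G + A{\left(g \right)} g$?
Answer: $- \frac{65}{957} \approx -0.067921$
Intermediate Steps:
$A{\left(F \right)} = - 4 F$ ($A{\left(F \right)} = - 2 \left(F + F\right) = - 2 \cdot 2 F = - 4 F$)
$o{\left(G,g \right)} = - \frac{2}{5} - \frac{4 g^{2}}{5} - \frac{2 G}{5}$ ($o{\left(G,g \right)} = - \frac{2}{5} + \frac{- 2 G + - 4 g g}{5} = - \frac{2}{5} + \frac{- 2 G - 4 g^{2}}{5} = - \frac{2}{5} + \frac{- 4 g^{2} - 2 G}{5} = - \frac{2}{5} - \left(\frac{2 G}{5} + \frac{4 g^{2}}{5}\right) = - \frac{2}{5} - \frac{4 g^{2}}{5} - \frac{2 G}{5}$)
$b = \frac{1}{13} \approx 0.076923$
$\frac{1}{v{\left(o{\left(4,4 \right)} \right)} + b} = \frac{1}{\left(- \frac{2}{5} - \frac{4 \cdot 4^{2}}{5} - \frac{8}{5}\right) + \frac{1}{13}} = \frac{1}{\left(- \frac{2}{5} - \frac{64}{5} - \frac{8}{5}\right) + \frac{1}{13}} = \frac{1}{- \frac{74}{5} + \frac{1}{13}} = \frac{1}{- \frac{957}{65}} = - \frac{65}{957}$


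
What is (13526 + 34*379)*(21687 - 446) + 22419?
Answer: 561039711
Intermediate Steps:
(13526 + 34*379)*(21687 - 446) + 22419 = (13526 + 12886)*21241 + 22419 = 26412*21241 + 22419 = 561017292 + 22419 = 561039711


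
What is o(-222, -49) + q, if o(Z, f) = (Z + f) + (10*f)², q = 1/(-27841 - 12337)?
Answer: 9635849561/40178 ≈ 2.3983e+5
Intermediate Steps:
q = -1/40178 (q = 1/(-40178) = -1/40178 ≈ -2.4889e-5)
o(Z, f) = Z + f + 100*f² (o(Z, f) = (Z + f) + 100*f² = Z + f + 100*f²)
o(-222, -49) + q = (-222 - 49 + 100*(-49)²) - 1/40178 = (-222 - 49 + 100*2401) - 1/40178 = (-222 - 49 + 240100) - 1/40178 = 239829 - 1/40178 = 9635849561/40178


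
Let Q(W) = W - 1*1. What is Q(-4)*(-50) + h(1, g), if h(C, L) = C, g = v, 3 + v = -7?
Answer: 251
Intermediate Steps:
v = -10 (v = -3 - 7 = -10)
g = -10
Q(W) = -1 + W (Q(W) = W - 1 = -1 + W)
Q(-4)*(-50) + h(1, g) = (-1 - 4)*(-50) + 1 = -5*(-50) + 1 = 250 + 1 = 251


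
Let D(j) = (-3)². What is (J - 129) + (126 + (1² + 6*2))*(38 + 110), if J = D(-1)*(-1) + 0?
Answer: 20434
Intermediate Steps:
D(j) = 9
J = -9 (J = 9*(-1) + 0 = -9 + 0 = -9)
(J - 129) + (126 + (1² + 6*2))*(38 + 110) = (-9 - 129) + (126 + (1² + 6*2))*(38 + 110) = -138 + (126 + (1 + 12))*148 = -138 + (126 + 13)*148 = -138 + 139*148 = -138 + 20572 = 20434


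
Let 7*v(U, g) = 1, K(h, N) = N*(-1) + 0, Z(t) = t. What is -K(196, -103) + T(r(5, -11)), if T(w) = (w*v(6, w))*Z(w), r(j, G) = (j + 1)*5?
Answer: 179/7 ≈ 25.571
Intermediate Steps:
K(h, N) = -N (K(h, N) = -N + 0 = -N)
v(U, g) = 1/7 (v(U, g) = (1/7)*1 = 1/7)
r(j, G) = 5 + 5*j (r(j, G) = (1 + j)*5 = 5 + 5*j)
T(w) = w**2/7 (T(w) = (w*(1/7))*w = (w/7)*w = w**2/7)
-K(196, -103) + T(r(5, -11)) = -(-1)*(-103) + (5 + 5*5)**2/7 = -1*103 + (5 + 25)**2/7 = -103 + (1/7)*30**2 = -103 + (1/7)*900 = -103 + 900/7 = 179/7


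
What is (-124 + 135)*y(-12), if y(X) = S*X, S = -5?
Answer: 660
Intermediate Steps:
y(X) = -5*X
(-124 + 135)*y(-12) = (-124 + 135)*(-5*(-12)) = 11*60 = 660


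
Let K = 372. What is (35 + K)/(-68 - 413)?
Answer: -11/13 ≈ -0.84615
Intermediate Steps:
(35 + K)/(-68 - 413) = (35 + 372)/(-68 - 413) = 407/(-481) = 407*(-1/481) = -11/13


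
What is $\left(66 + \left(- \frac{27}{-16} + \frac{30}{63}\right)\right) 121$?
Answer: $\frac{2771263}{336} \approx 8247.8$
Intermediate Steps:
$\left(66 + \left(- \frac{27}{-16} + \frac{30}{63}\right)\right) 121 = \left(66 + \left(\left(-27\right) \left(- \frac{1}{16}\right) + 30 \cdot \frac{1}{63}\right)\right) 121 = \left(66 + \left(\frac{27}{16} + \frac{10}{21}\right)\right) 121 = \left(66 + \frac{727}{336}\right) 121 = \frac{22903}{336} \cdot 121 = \frac{2771263}{336}$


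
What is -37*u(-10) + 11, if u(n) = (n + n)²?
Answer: -14789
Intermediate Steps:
u(n) = 4*n² (u(n) = (2*n)² = 4*n²)
-37*u(-10) + 11 = -148*(-10)² + 11 = -148*100 + 11 = -37*400 + 11 = -14800 + 11 = -14789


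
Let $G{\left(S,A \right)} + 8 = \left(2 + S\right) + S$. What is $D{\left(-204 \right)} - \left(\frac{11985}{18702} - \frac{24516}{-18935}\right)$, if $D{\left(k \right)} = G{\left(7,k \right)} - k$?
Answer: $\frac{24796169411}{118040790} \approx 210.06$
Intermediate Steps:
$G{\left(S,A \right)} = -6 + 2 S$ ($G{\left(S,A \right)} = -8 + \left(\left(2 + S\right) + S\right) = -8 + \left(2 + 2 S\right) = -6 + 2 S$)
$D{\left(k \right)} = 8 - k$ ($D{\left(k \right)} = \left(-6 + 2 \cdot 7\right) - k = \left(-6 + 14\right) - k = 8 - k$)
$D{\left(-204 \right)} - \left(\frac{11985}{18702} - \frac{24516}{-18935}\right) = \left(8 - -204\right) - \left(\frac{11985}{18702} - \frac{24516}{-18935}\right) = \left(8 + 204\right) - \left(11985 \cdot \frac{1}{18702} - - \frac{24516}{18935}\right) = 212 - \left(\frac{3995}{6234} + \frac{24516}{18935}\right) = 212 - \frac{228478069}{118040790} = \frac{24796169411}{118040790}$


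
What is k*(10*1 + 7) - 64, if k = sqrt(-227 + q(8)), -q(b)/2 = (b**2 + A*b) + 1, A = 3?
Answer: -64 + 153*I*sqrt(5) ≈ -64.0 + 342.12*I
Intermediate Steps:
q(b) = -2 - 6*b - 2*b**2 (q(b) = -2*((b**2 + 3*b) + 1) = -2*(1 + b**2 + 3*b) = -2 - 6*b - 2*b**2)
k = 9*I*sqrt(5) (k = sqrt(-227 + (-2 - 6*8 - 2*8**2)) = sqrt(-227 + (-2 - 48 - 2*64)) = sqrt(-227 + (-2 - 48 - 128)) = sqrt(-227 - 178) = sqrt(-405) = 9*I*sqrt(5) ≈ 20.125*I)
k*(10*1 + 7) - 64 = (9*I*sqrt(5))*(10*1 + 7) - 64 = (9*I*sqrt(5))*(10 + 7) - 64 = (9*I*sqrt(5))*17 - 64 = 153*I*sqrt(5) - 64 = -64 + 153*I*sqrt(5)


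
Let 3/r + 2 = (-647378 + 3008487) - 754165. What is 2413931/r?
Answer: 3879047109002/3 ≈ 1.2930e+12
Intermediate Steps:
r = 3/1606942 (r = 3/(-2 + ((-647378 + 3008487) - 754165)) = 3/(-2 + (2361109 - 754165)) = 3/(-2 + 1606944) = 3/1606942 ≈ 1.8669e-6)
2413931/r = 2413931/(3/1606942) = 2413931*(1606942/3) = 3879047109002/3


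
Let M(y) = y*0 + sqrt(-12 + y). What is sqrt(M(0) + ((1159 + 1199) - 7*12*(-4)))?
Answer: sqrt(2694 + 2*I*sqrt(3)) ≈ 51.904 + 0.0334*I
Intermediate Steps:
M(y) = sqrt(-12 + y) (M(y) = 0 + sqrt(-12 + y) = sqrt(-12 + y))
sqrt(M(0) + ((1159 + 1199) - 7*12*(-4))) = sqrt(sqrt(-12 + 0) + ((1159 + 1199) - 7*12*(-4))) = sqrt(sqrt(-12) + (2358 - 84*(-4))) = sqrt(2*I*sqrt(3) + (2358 + 336)) = sqrt(2*I*sqrt(3) + 2694) = sqrt(2694 + 2*I*sqrt(3))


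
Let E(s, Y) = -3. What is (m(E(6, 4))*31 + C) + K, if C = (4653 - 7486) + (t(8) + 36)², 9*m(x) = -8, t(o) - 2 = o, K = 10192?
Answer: 85027/9 ≈ 9447.4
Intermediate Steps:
t(o) = 2 + o
m(x) = -8/9 (m(x) = (⅑)*(-8) = -8/9)
C = -717 (C = (4653 - 7486) + ((2 + 8) + 36)² = -2833 + (10 + 36)² = -2833 + 46² = -2833 + 2116 = -717)
(m(E(6, 4))*31 + C) + K = (-8/9*31 - 717) + 10192 = (-248/9 - 717) + 10192 = -6701/9 + 10192 = 85027/9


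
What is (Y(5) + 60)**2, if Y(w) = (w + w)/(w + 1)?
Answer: 34225/9 ≈ 3802.8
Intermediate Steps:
Y(w) = 2*w/(1 + w) (Y(w) = (2*w)/(1 + w) = 2*w/(1 + w))
(Y(5) + 60)**2 = (2*5/(1 + 5) + 60)**2 = (2*5/6 + 60)**2 = (2*5*(1/6) + 60)**2 = (5/3 + 60)**2 = (185/3)**2 = 34225/9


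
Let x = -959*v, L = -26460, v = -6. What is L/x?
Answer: -630/137 ≈ -4.5985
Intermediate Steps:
x = 5754 (x = -959*(-6) = 5754)
L/x = -26460/5754 = -26460*1/5754 = -630/137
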